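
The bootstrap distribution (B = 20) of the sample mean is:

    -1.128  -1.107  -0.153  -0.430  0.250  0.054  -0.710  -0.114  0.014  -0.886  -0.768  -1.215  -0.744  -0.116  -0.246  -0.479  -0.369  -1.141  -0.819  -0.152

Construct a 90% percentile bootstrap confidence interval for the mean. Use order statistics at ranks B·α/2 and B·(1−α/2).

(-1.215, 0.054)

Sorted replicates: -1.215, -1.141, -1.128, -1.107, -0.886, -0.819, -0.768, -0.744, -0.710, -0.479, -0.430, -0.369, -0.246, -0.153, -0.152, -0.116, -0.114, 0.014, 0.054, 0.250
α = 0.10; lower rank = 20 × 0.050 = 1; upper rank = 20 × 0.950 = 19.
The 1st smallest replicate is -1.215; the 19th is 0.054.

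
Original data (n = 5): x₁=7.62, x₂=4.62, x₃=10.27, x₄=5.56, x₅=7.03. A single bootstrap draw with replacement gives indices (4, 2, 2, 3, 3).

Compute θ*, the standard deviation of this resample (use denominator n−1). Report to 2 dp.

θ* = 2.95

Resample values: 5.56, 4.62, 4.62, 10.27, 10.27.
Mean = 7.0680; sum of squared deviations = 34.7651
s² = 34.7651 / 4 = 8.6913
s = √8.6913 = 2.95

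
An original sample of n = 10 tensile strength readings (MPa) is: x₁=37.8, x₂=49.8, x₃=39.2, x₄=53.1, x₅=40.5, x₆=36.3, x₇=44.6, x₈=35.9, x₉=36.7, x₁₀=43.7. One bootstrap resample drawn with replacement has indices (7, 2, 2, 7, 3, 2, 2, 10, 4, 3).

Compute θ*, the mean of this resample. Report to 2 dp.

Resample values: 44.6, 49.8, 49.8, 44.6, 39.2, 49.8, 49.8, 43.7, 53.1, 39.2.
Mean = (44.6 + 49.8 + 49.8 + 44.6 + 39.2 + 49.8 + 49.8 + 43.7 + 53.1 + 39.2) / 10 = 463.60 / 10 = 46.36

θ* = 46.36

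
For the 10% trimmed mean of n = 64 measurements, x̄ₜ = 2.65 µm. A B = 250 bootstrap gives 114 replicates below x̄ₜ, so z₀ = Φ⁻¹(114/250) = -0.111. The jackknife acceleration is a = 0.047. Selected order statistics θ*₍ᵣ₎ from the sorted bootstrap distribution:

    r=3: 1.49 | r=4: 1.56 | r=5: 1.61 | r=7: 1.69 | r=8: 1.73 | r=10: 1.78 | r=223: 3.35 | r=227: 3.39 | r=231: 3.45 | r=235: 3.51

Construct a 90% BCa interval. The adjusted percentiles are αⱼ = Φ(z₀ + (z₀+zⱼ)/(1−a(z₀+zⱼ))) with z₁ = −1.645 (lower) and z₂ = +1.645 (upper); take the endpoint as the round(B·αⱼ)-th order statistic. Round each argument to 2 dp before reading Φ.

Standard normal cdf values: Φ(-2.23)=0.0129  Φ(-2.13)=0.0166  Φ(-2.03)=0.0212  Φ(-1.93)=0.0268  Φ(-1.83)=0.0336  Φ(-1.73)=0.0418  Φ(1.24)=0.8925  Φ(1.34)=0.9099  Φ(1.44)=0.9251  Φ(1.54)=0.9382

Lower: z₀ + z₁ = -0.111 + (-1.645) = -1.756; 1 − a(z₀+z₁) = 1 − (0.047)(-1.756) = 1.0825; argument = -0.111 + (-1.756)/1.0825 = -1.7331 → -1.73.
α₁ = Φ(-1.73) = 0.0418; rank = round(250 × 0.0418) = 10; θ*₍10₎ = 1.78.
Upper: z₀ + z₂ = 1.534; 1 − a(z₀+z₂) = 0.9279; argument = 1.5422 → 1.54; α₂ = 0.9382; rank = 235; θ*₍235₎ = 3.51.

(1.78, 3.51)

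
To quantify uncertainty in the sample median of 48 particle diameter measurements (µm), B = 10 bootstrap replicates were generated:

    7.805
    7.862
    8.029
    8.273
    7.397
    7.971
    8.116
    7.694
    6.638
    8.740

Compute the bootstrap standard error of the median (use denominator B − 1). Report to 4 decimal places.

SE* = 0.5567

Bootstrap SE is the standard deviation of the 10 replicate medians.
Mean of replicates: (7.805 + 7.862 + 8.029 + 8.273 + 7.397 + 7.971 + 8.116 + 7.694 + 6.638 + 8.740) / 10 = 78.52500 / 10 = 7.85250
Sum of squared deviations: (−0.04750)² + (+0.00950)² + (+0.17650)² + (+0.42050)² + (−0.45550)² + (+0.11850)² + (+0.26350)² + (−0.15850)² + (−1.21450)² + (+0.88750)² = 2.78906
Variance = 2.78906 / 9 = 0.30990
SE* = √0.30990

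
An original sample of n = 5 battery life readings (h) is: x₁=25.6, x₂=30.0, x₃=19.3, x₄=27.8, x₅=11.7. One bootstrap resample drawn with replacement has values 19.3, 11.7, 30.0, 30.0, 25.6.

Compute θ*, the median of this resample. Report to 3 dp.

θ* = 25.600

Sorted: 11.7, 19.3, 25.6, 30.0, 30.0
Median = middle value = 25.600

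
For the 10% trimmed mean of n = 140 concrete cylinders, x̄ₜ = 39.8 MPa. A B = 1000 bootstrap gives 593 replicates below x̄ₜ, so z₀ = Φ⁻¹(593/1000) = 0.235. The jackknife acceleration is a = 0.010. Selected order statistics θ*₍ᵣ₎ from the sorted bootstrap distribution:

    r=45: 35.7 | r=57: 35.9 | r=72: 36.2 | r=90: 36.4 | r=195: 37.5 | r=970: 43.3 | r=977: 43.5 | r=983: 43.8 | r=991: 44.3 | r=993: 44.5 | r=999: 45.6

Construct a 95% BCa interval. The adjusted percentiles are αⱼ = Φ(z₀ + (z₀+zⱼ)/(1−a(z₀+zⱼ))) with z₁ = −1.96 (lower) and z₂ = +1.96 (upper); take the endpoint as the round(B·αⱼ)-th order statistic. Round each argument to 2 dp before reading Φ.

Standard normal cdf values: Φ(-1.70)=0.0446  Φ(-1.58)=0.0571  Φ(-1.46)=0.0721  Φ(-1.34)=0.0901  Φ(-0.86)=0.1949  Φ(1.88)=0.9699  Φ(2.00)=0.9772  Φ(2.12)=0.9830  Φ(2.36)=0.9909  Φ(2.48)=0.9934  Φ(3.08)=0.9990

Lower: z₀ + z₁ = 0.235 + (-1.960) = -1.725; 1 − a(z₀+z₁) = 1 − (0.010)(-1.725) = 1.0172; argument = 0.235 + (-1.725)/1.0172 = -1.4607 → -1.46.
α₁ = Φ(-1.46) = 0.0721; rank = round(1000 × 0.0721) = 72; θ*₍72₎ = 36.2.
Upper: z₀ + z₂ = 2.195; 1 − a(z₀+z₂) = 0.9780; argument = 2.4793 → 2.48; α₂ = 0.9934; rank = 993; θ*₍993₎ = 44.5.

(36.2, 44.5)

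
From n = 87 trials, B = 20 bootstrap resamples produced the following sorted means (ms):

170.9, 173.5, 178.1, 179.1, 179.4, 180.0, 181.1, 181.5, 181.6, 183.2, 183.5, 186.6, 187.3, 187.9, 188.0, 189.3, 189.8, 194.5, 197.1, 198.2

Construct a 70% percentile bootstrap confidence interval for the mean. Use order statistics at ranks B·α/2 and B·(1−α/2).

α = 0.30; lower rank = 20 × 0.150 = 3; upper rank = 20 × 0.850 = 17.
The 3rd smallest replicate is 178.1; the 17th is 189.8.

(178.1, 189.8)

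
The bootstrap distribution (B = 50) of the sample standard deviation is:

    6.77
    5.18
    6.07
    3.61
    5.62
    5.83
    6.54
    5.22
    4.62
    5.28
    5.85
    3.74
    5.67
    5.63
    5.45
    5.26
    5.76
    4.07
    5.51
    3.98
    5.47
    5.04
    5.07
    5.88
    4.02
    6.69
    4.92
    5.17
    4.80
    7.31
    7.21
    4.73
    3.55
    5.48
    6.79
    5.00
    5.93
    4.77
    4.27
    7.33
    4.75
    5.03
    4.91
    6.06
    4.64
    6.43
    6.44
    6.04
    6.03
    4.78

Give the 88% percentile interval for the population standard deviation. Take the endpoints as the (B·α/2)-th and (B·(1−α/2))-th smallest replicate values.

Sorted replicates: 3.55, 3.61, 3.74, 3.98, 4.02, 4.07, 4.27, 4.62, 4.64, 4.73, 4.75, 4.77, 4.78, 4.80, 4.91, 4.92, 5.00, 5.03, 5.04, 5.07, 5.17, 5.18, 5.22, 5.26, 5.28, 5.45, 5.47, 5.48, 5.51, 5.62, 5.63, 5.67, 5.76, 5.83, 5.85, 5.88, 5.93, 6.03, 6.04, 6.06, 6.07, 6.43, 6.44, 6.54, 6.69, 6.77, 6.79, 7.21, 7.31, 7.33
α = 0.12; lower rank = 50 × 0.060 = 3; upper rank = 50 × 0.940 = 47.
The 3rd smallest replicate is 3.74; the 47th is 6.79.

(3.74, 6.79)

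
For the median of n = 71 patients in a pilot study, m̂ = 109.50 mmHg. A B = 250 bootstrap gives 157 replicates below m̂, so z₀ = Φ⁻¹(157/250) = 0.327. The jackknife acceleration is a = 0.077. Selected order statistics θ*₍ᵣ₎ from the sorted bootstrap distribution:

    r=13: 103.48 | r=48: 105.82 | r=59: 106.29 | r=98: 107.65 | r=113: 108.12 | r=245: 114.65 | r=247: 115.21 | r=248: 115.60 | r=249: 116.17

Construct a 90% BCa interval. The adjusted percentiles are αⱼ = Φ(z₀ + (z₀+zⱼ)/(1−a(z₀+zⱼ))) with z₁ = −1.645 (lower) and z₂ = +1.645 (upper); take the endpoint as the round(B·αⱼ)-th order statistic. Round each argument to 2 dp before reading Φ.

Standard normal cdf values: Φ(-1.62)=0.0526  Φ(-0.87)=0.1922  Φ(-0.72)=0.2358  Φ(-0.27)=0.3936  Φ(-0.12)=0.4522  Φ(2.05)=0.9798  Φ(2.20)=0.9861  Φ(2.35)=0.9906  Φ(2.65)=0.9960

(105.82, 116.17)

Lower: z₀ + z₁ = 0.327 + (-1.645) = -1.318; 1 − a(z₀+z₁) = 1 − (0.077)(-1.318) = 1.1015; argument = 0.327 + (-1.318)/1.1015 = -0.8696 → -0.87.
α₁ = Φ(-0.87) = 0.1922; rank = round(250 × 0.1922) = 48; θ*₍48₎ = 105.82.
Upper: z₀ + z₂ = 1.972; 1 − a(z₀+z₂) = 0.8482; argument = 2.6520 → 2.65; α₂ = 0.9960; rank = 249; θ*₍249₎ = 116.17.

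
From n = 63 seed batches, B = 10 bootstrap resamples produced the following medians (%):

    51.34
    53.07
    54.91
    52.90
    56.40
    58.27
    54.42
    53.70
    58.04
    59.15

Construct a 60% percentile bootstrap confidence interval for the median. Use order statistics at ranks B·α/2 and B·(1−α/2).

(52.90, 58.04)

Sorted replicates: 51.34, 52.90, 53.07, 53.70, 54.42, 54.91, 56.40, 58.04, 58.27, 59.15
α = 0.40; lower rank = 10 × 0.200 = 2; upper rank = 10 × 0.800 = 8.
The 2nd smallest replicate is 52.90; the 8th is 58.04.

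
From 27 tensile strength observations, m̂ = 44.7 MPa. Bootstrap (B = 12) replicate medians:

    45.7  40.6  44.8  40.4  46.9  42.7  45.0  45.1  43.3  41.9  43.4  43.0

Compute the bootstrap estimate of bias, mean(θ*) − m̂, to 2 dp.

bias = −1.13

mean(θ*) = (45.7 + 40.6 + 44.8 + 40.4 + 46.9 + 42.7 + 45.0 + 45.1 + 43.3 + 41.9 + 43.4 + 43.0) / 12 = 43.567
bias = 43.567 − 44.7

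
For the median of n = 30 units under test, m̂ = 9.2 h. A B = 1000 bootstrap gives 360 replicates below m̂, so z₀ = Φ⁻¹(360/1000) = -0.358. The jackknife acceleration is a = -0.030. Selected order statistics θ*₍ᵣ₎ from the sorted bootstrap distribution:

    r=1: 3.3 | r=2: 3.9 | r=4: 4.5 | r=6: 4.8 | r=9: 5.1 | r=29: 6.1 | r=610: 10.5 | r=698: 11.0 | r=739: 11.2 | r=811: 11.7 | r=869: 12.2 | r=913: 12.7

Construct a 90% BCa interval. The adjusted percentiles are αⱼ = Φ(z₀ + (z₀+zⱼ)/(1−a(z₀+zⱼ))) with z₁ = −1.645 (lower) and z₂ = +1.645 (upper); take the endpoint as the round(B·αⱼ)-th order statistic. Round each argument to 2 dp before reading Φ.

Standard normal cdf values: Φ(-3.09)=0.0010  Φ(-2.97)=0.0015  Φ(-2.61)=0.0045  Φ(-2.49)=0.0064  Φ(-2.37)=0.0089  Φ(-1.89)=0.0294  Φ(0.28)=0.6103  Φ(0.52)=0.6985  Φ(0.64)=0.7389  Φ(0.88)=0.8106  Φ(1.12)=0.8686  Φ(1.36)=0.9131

Lower: z₀ + z₁ = -0.358 + (-1.645) = -2.003; 1 − a(z₀+z₁) = 1 − (-0.030)(-2.003) = 0.9399; argument = -0.358 + (-2.003)/0.9399 = -2.4891 → -2.49.
α₁ = Φ(-2.49) = 0.0064; rank = round(1000 × 0.0064) = 6; θ*₍6₎ = 4.8.
Upper: z₀ + z₂ = 1.287; 1 − a(z₀+z₂) = 1.0386; argument = 0.8812 → 0.88; α₂ = 0.8106; rank = 811; θ*₍811₎ = 11.7.

(4.8, 11.7)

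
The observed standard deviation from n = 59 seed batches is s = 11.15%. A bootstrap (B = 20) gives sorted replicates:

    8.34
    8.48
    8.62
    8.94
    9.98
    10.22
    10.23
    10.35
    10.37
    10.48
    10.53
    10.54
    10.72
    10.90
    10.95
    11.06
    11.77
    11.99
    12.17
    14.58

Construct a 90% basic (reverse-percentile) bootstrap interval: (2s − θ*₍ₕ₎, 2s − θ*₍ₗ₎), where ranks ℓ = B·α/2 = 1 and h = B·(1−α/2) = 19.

(10.13, 13.96)

Percentile endpoints at ranks 1 and 19: θ*₍1₎ = 8.34, θ*₍19₎ = 12.17.
Basic interval reflects these around s:
  lower = 2 × 11.15 − 12.17 = 10.13
  upper = 2 × 11.15 − 8.34 = 13.96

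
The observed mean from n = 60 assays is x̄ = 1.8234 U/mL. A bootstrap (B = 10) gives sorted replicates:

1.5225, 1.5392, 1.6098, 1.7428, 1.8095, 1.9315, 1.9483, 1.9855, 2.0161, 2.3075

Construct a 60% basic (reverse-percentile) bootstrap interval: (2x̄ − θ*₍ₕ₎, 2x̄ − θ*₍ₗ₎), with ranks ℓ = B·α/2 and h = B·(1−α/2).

Percentile endpoints at ranks 2 and 8: θ*₍2₎ = 1.5392, θ*₍8₎ = 1.9855.
Basic interval reflects these around x̄:
  lower = 2 × 1.8234 − 1.9855 = 1.6613
  upper = 2 × 1.8234 − 1.5392 = 2.1076

(1.6613, 2.1076)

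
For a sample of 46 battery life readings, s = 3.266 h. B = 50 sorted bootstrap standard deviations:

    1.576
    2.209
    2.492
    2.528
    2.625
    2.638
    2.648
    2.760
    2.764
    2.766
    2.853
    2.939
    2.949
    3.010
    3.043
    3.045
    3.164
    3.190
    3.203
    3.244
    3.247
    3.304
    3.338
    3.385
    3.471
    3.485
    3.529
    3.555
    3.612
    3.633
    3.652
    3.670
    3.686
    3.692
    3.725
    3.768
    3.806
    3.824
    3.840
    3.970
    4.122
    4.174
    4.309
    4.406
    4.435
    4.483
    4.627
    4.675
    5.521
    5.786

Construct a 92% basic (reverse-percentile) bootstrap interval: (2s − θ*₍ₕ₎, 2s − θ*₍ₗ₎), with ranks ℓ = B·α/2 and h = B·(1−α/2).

(1.857, 4.323)

Percentile endpoints at ranks 2 and 48: θ*₍2₎ = 2.209, θ*₍48₎ = 4.675.
Basic interval reflects these around s:
  lower = 2 × 3.266 − 4.675 = 1.857
  upper = 2 × 3.266 − 2.209 = 4.323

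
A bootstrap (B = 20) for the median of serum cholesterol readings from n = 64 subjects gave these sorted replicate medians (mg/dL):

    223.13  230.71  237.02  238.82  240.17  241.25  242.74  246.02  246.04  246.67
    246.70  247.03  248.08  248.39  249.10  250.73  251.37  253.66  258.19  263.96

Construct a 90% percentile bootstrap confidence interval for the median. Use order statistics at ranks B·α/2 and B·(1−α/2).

(223.13, 258.19)

α = 0.10; lower rank = 20 × 0.050 = 1; upper rank = 20 × 0.950 = 19.
The 1st smallest replicate is 223.13; the 19th is 258.19.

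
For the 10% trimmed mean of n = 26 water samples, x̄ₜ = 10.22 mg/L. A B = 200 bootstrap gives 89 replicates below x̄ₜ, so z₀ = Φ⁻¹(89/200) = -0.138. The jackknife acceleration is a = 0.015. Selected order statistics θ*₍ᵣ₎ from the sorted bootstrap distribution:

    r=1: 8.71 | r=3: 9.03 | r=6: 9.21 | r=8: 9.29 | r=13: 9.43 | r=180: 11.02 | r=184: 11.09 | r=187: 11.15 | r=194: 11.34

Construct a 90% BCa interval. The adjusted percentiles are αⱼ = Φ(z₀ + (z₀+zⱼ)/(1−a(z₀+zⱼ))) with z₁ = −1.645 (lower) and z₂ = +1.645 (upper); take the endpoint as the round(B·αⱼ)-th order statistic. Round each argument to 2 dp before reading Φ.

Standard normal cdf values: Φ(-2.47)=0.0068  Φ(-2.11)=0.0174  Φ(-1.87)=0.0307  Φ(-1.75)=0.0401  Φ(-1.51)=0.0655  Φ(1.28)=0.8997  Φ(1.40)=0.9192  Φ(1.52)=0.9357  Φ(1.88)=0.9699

(9.21, 11.09)

Lower: z₀ + z₁ = -0.138 + (-1.645) = -1.783; 1 − a(z₀+z₁) = 1 − (0.015)(-1.783) = 1.0267; argument = -0.138 + (-1.783)/1.0267 = -1.8746 → -1.87.
α₁ = Φ(-1.87) = 0.0307; rank = round(200 × 0.0307) = 6; θ*₍6₎ = 9.21.
Upper: z₀ + z₂ = 1.507; 1 − a(z₀+z₂) = 0.9774; argument = 1.4039 → 1.40; α₂ = 0.9192; rank = 184; θ*₍184₎ = 11.09.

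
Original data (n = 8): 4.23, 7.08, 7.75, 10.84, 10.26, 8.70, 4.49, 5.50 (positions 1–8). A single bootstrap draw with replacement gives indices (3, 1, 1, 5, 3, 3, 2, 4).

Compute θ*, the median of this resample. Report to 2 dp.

Resample values: 7.75, 4.23, 4.23, 10.26, 7.75, 7.75, 7.08, 10.84.
Sorted: 4.23, 4.23, 7.08, 7.75, 7.75, 7.75, 10.26, 10.84
Median = average of the two middle values = 7.75

θ* = 7.75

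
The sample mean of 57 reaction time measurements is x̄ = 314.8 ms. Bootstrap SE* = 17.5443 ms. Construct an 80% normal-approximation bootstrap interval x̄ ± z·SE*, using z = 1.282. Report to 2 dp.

(292.31, 337.29)

Margin = 1.282 × 17.5443 = 22.492
Interval: 314.8 ± 22.492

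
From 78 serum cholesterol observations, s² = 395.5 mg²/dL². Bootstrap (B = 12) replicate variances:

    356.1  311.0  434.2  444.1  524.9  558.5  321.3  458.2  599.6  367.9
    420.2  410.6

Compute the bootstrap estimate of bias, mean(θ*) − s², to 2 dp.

bias = +38.38

mean(θ*) = (356.1 + 311.0 + 434.2 + 444.1 + 524.9 + 558.5 + 321.3 + 458.2 + 599.6 + 367.9 + 420.2 + 410.6) / 12 = 433.883
bias = 433.883 − 395.5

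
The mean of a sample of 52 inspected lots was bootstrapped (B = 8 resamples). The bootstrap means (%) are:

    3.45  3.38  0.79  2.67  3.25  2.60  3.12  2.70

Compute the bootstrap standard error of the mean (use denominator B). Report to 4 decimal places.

SE* = 0.8021

Bootstrap SE is the standard deviation of the 8 replicate means.
Mean of replicates: (3.45 + 3.38 + 0.79 + 2.67 + 3.25 + 2.60 + 3.12 + 2.70) / 8 = 21.96000 / 8 = 2.74500
Sum of squared deviations: (+0.70500)² + (+0.63500)² + (−1.95500)² + (−0.07500)² + (+0.50500)² + (−0.14500)² + (+0.37500)² + (−0.04500)² = 5.14660
Variance = 5.14660 / 8 = 0.64333
SE* = √0.64333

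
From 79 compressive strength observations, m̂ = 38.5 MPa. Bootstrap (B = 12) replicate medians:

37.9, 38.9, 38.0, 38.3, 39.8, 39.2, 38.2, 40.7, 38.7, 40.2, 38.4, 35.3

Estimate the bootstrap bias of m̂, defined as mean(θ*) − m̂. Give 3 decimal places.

mean(θ*) = (37.9 + 38.9 + 38.0 + 38.3 + 39.8 + 39.2 + 38.2 + 40.7 + 38.7 + 40.2 + 38.4 + 35.3) / 12 = 38.6333
bias = 38.6333 − 38.5

bias = +0.133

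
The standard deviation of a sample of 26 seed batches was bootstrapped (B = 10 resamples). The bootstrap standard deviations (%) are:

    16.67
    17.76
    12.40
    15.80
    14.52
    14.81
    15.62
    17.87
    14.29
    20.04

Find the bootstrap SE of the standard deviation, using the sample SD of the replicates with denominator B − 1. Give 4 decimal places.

Bootstrap SE is the standard deviation of the 10 replicate standard deviations.
Mean of replicates: (16.67 + 17.76 + 12.40 + 15.80 + 14.52 + 14.81 + 15.62 + 17.87 + 14.29 + 20.04) / 10 = 159.78000 / 10 = 15.97800
Sum of squared deviations: (+0.69200)² + (+1.78200)² + (−3.57800)² + (−0.17800)² + (−1.45800)² + (−1.16800)² + (−0.35800)² + (+1.89200)² + (−1.68800)² + (+4.06200)² = 43.03516
Variance = 43.03516 / 9 = 4.78168
SE* = √4.78168

SE* = 2.1867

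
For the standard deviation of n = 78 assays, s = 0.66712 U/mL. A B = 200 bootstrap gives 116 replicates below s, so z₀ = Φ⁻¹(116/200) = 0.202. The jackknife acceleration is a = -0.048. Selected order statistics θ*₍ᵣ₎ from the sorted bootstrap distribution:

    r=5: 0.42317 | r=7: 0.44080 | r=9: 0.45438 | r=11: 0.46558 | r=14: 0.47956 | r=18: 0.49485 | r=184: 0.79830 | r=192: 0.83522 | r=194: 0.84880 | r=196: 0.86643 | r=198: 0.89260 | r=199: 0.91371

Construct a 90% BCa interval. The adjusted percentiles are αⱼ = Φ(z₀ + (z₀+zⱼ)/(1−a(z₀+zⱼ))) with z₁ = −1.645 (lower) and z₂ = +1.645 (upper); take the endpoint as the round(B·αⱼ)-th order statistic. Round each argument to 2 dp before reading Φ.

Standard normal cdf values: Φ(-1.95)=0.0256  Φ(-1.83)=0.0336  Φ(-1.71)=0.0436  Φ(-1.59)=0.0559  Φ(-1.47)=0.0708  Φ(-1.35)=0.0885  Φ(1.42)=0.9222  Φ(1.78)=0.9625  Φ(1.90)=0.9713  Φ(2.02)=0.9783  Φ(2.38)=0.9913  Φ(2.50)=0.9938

(0.49485, 0.84880)

Lower: z₀ + z₁ = 0.202 + (-1.645) = -1.443; 1 − a(z₀+z₁) = 1 − (-0.048)(-1.443) = 0.9307; argument = 0.202 + (-1.443)/0.9307 = -1.3484 → -1.35.
α₁ = Φ(-1.35) = 0.0885; rank = round(200 × 0.0885) = 18; θ*₍18₎ = 0.49485.
Upper: z₀ + z₂ = 1.847; 1 − a(z₀+z₂) = 1.0887; argument = 1.8986 → 1.90; α₂ = 0.9713; rank = 194; θ*₍194₎ = 0.84880.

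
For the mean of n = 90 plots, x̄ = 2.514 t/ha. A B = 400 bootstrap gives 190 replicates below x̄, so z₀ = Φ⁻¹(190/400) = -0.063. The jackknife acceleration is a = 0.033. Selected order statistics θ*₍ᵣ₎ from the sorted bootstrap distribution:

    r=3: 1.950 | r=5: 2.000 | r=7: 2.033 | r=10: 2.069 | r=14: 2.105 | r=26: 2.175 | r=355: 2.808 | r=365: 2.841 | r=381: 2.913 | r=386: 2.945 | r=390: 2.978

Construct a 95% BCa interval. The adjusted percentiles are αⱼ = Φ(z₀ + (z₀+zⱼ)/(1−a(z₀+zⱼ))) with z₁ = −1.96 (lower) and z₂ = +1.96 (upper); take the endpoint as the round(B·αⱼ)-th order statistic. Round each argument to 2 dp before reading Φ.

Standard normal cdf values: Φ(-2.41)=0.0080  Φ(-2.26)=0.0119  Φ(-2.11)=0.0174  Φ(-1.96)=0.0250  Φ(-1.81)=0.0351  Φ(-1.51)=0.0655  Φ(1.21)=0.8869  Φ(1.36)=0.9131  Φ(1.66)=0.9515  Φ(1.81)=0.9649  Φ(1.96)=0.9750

(2.069, 2.978)

Lower: z₀ + z₁ = -0.063 + (-1.960) = -2.023; 1 − a(z₀+z₁) = 1 − (0.033)(-2.023) = 1.0668; argument = -0.063 + (-2.023)/1.0668 = -1.9594 → -1.96.
α₁ = Φ(-1.96) = 0.0250; rank = round(400 × 0.0250) = 10; θ*₍10₎ = 2.069.
Upper: z₀ + z₂ = 1.897; 1 − a(z₀+z₂) = 0.9374; argument = 1.9607 → 1.96; α₂ = 0.9750; rank = 390; θ*₍390₎ = 2.978.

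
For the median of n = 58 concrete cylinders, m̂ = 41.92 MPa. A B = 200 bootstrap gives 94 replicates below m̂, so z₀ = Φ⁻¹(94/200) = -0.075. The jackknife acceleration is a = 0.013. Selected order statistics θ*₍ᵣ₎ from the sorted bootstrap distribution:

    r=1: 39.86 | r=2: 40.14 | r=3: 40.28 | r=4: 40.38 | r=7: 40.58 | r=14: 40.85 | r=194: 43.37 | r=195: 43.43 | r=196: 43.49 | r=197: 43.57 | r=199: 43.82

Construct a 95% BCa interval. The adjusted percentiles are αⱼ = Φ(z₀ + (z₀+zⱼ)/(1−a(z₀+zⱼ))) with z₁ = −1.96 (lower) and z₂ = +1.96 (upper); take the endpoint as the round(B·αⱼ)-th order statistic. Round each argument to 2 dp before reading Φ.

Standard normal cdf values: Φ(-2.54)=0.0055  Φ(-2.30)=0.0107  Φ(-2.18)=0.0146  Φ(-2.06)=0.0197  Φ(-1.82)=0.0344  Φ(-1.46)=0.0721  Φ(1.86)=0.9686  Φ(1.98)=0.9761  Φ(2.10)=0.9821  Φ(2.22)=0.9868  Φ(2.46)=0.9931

Lower: z₀ + z₁ = -0.075 + (-1.960) = -2.035; 1 − a(z₀+z₁) = 1 − (0.013)(-2.035) = 1.0265; argument = -0.075 + (-2.035)/1.0265 = -2.0576 → -2.06.
α₁ = Φ(-2.06) = 0.0197; rank = round(200 × 0.0197) = 4; θ*₍4₎ = 40.38.
Upper: z₀ + z₂ = 1.885; 1 − a(z₀+z₂) = 0.9755; argument = 1.8574 → 1.86; α₂ = 0.9686; rank = 194; θ*₍194₎ = 43.37.

(40.38, 43.37)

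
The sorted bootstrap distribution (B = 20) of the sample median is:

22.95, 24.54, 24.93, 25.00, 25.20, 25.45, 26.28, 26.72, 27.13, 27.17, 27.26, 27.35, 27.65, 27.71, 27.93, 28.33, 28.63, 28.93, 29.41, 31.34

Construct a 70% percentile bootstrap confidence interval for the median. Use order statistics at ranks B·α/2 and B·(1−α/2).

(24.93, 28.63)

α = 0.30; lower rank = 20 × 0.150 = 3; upper rank = 20 × 0.850 = 17.
The 3rd smallest replicate is 24.93; the 17th is 28.63.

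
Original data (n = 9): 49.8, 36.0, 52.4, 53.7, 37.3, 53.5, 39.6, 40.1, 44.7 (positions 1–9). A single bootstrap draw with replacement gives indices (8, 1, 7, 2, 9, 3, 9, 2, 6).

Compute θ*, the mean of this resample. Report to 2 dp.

Resample values: 40.1, 49.8, 39.6, 36.0, 44.7, 52.4, 44.7, 36.0, 53.5.
Mean = (40.1 + 49.8 + 39.6 + 36.0 + 44.7 + 52.4 + 44.7 + 36.0 + 53.5) / 9 = 396.80 / 9 = 44.09

θ* = 44.09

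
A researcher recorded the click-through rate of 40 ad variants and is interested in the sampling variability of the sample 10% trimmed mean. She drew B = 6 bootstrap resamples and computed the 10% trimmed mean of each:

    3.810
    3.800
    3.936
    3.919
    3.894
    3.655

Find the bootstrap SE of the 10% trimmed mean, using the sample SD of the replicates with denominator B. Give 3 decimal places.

SE* = 0.096

Bootstrap SE is the standard deviation of the 6 replicate 10% trimmed means.
Mean of replicates: (3.810 + 3.800 + 3.936 + 3.919 + 3.894 + 3.655) / 6 = 23.0140 / 6 = 3.8357
Sum of squared deviations: (−0.0257)² + (−0.0357)² + (+0.1003)² + (+0.0833)² + (+0.0583)² + (−0.1807)² = 0.0550
Variance = 0.0550 / 6 = 0.0092
SE* = √0.0092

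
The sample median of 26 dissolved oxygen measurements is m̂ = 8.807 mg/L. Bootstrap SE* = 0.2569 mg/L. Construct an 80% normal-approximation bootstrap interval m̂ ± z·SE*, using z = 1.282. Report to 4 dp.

(8.4777, 9.1363)

Margin = 1.282 × 0.2569 = 0.32935
Interval: 8.807 ± 0.32935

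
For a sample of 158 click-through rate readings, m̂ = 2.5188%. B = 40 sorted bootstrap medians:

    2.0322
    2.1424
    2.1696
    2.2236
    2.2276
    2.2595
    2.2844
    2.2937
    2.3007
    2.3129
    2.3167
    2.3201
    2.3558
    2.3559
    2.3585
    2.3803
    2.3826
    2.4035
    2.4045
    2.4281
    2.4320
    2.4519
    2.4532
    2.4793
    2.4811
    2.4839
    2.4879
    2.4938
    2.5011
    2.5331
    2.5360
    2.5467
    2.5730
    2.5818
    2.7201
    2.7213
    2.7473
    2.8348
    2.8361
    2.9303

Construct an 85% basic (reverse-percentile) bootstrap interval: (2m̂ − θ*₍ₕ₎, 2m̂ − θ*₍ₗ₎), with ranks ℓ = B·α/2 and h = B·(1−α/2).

(2.2903, 2.8680)

Percentile endpoints at ranks 3 and 37: θ*₍3₎ = 2.1696, θ*₍37₎ = 2.7473.
Basic interval reflects these around m̂:
  lower = 2 × 2.5188 − 2.7473 = 2.2903
  upper = 2 × 2.5188 − 2.1696 = 2.8680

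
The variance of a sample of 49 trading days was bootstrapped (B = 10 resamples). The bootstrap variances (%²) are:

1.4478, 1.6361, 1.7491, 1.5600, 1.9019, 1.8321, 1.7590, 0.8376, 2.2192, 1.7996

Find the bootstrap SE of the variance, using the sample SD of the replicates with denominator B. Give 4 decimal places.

Bootstrap SE is the standard deviation of the 10 replicate variances.
Mean of replicates: (1.4478 + 1.6361 + 1.7491 + 1.5600 + 1.9019 + 1.8321 + 1.7590 + 0.8376 + 2.2192 + 1.7996) / 10 = 16.74240 / 10 = 1.67424
Sum of squared deviations: (−0.22644)² + (−0.03814)² + (+0.07486)² + (−0.11424)² + (+0.22766)² + (+0.15786)² + (+0.08476)² + (−0.83664)² + (+0.54496)² + (+0.12536)² = 1.16798
Variance = 1.16798 / 10 = 0.11680
SE* = √0.11680

SE* = 0.3418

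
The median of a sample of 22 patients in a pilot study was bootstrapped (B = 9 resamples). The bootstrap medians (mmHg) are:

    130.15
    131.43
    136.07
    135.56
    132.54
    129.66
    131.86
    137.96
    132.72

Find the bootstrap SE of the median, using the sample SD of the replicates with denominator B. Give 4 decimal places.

SE* = 2.6628

Bootstrap SE is the standard deviation of the 9 replicate medians.
Mean of replicates: (130.15 + 131.43 + 136.07 + 135.56 + 132.54 + 129.66 + 131.86 + 137.96 + 132.72) / 9 = 1197.95000 / 9 = 133.10556
Sum of squared deviations: (−2.95556)² + (−1.67556)² + (+2.96444)² + (+2.45444)² + (−0.56556)² + (−3.44556)² + (−1.24556)² + (+4.85444)² + (−0.38556)² = 63.81242
Variance = 63.81242 / 9 = 7.09027
SE* = √7.09027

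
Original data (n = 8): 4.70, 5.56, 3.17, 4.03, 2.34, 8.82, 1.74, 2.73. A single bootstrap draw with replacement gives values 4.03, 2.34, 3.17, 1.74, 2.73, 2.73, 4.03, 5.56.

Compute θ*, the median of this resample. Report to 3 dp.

θ* = 2.950

Sorted: 1.74, 2.34, 2.73, 2.73, 3.17, 4.03, 4.03, 5.56
Median = average of the two middle values = 2.950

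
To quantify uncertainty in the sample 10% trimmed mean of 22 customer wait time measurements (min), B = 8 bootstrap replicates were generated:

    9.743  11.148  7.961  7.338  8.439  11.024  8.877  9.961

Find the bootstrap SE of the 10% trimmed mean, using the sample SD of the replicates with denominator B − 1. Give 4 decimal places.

Bootstrap SE is the standard deviation of the 8 replicate 10% trimmed means.
Mean of replicates: (9.743 + 11.148 + 7.961 + 7.338 + 8.439 + 11.024 + 8.877 + 9.961) / 8 = 74.49100 / 8 = 9.31137
Sum of squared deviations: (+0.43163)² + (+1.83662)² + (−1.35037)² + (−1.97337)² + (−0.87237)² + (+1.71262)² + (−0.43437)² + (+0.64963)² = 13.58203
Variance = 13.58203 / 7 = 1.94029
SE* = √1.94029

SE* = 1.3929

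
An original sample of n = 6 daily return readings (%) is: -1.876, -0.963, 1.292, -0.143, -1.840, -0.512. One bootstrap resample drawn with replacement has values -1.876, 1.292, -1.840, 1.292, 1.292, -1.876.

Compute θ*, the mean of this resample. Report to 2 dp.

Mean = ((-1.876) + 1.292 + (-1.840) + 1.292 + 1.292 + (-1.876)) / 6 = -1.7160 / 6 = -0.29

θ* = -0.29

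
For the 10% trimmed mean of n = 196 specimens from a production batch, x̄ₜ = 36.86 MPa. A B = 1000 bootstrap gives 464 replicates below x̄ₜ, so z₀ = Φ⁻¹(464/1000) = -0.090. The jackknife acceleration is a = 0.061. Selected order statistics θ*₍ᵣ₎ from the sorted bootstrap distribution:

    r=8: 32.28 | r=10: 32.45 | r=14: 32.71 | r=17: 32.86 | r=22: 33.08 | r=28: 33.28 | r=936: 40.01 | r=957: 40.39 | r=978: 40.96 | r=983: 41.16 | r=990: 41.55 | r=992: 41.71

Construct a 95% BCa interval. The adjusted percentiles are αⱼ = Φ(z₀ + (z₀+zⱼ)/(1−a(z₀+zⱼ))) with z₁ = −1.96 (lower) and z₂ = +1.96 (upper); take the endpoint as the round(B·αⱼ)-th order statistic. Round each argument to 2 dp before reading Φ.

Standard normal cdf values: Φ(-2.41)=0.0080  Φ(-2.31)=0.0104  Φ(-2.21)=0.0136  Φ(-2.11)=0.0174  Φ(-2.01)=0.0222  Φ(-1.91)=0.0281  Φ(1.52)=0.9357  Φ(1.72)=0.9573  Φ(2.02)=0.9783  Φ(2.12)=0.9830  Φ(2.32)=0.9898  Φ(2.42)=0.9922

Lower: z₀ + z₁ = -0.090 + (-1.960) = -2.050; 1 − a(z₀+z₁) = 1 − (0.061)(-2.050) = 1.1250; argument = -0.090 + (-2.050)/1.1250 = -1.9121 → -1.91.
α₁ = Φ(-1.91) = 0.0281; rank = round(1000 × 0.0281) = 28; θ*₍28₎ = 33.28.
Upper: z₀ + z₂ = 1.870; 1 − a(z₀+z₂) = 0.8859; argument = 2.0208 → 2.02; α₂ = 0.9783; rank = 978; θ*₍978₎ = 40.96.

(33.28, 40.96)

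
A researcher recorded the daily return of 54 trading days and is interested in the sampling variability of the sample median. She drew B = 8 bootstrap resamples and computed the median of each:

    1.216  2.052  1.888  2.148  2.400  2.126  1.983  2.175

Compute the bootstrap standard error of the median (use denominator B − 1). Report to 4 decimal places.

Bootstrap SE is the standard deviation of the 8 replicate medians.
Mean of replicates: (1.216 + 2.052 + 1.888 + 2.148 + 2.400 + 2.126 + 1.983 + 2.175) / 8 = 15.98800 / 8 = 1.99850
Sum of squared deviations: (−0.78250)² + (+0.05350)² + (−0.11050)² + (+0.14950)² + (+0.40150)² + (+0.12750)² + (−0.01550)² + (+0.17650)² = 0.85858
Variance = 0.85858 / 7 = 0.12265
SE* = √0.12265

SE* = 0.3502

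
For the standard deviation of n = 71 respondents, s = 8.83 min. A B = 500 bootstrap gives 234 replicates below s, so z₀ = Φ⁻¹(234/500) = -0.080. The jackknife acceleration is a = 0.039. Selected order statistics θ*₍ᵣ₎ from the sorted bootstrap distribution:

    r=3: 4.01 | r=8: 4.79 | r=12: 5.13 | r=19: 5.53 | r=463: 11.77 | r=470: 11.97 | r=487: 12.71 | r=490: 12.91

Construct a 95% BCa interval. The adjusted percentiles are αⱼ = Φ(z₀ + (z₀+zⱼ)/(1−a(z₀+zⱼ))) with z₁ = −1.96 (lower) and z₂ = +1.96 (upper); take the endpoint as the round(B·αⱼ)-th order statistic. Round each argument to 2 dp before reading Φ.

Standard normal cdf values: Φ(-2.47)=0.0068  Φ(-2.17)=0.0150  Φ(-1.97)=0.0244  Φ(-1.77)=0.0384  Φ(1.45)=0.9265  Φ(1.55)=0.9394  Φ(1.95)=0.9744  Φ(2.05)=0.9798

Lower: z₀ + z₁ = -0.080 + (-1.960) = -2.040; 1 − a(z₀+z₁) = 1 − (0.039)(-2.040) = 1.0796; argument = -0.080 + (-2.040)/1.0796 = -1.9697 → -1.97.
α₁ = Φ(-1.97) = 0.0244; rank = round(500 × 0.0244) = 12; θ*₍12₎ = 5.13.
Upper: z₀ + z₂ = 1.880; 1 − a(z₀+z₂) = 0.9267; argument = 1.9487 → 1.95; α₂ = 0.9744; rank = 487; θ*₍487₎ = 12.71.

(5.13, 12.71)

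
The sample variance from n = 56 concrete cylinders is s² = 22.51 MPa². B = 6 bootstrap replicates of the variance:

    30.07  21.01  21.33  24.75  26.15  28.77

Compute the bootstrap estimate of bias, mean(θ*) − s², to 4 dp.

bias = +2.8367

mean(θ*) = (30.07 + 21.01 + 21.33 + 24.75 + 26.15 + 28.77) / 6 = 25.34667
bias = 25.34667 − 22.51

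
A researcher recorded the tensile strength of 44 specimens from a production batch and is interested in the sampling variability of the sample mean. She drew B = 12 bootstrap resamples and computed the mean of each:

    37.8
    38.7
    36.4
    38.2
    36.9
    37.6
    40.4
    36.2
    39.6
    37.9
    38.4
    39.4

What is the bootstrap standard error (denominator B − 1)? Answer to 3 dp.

Bootstrap SE is the standard deviation of the 12 replicate means.
Mean of replicates: (37.8 + 38.7 + 36.4 + 38.2 + 36.9 + 37.6 + 40.4 + 36.2 + 39.6 + 37.9 + 38.4 + 39.4) / 12 = 457.5000 / 12 = 38.1250
Sum of squared deviations: (−0.3250)² + (+0.5750)² + (−1.7250)² + (+0.0750)² + (−1.2250)² + (−0.5250)² + (+2.2750)² + (−1.9250)² + (+1.4750)² + (−0.2250)² + (+0.2750)² + (+1.2750)² = 18.0025
Variance = 18.0025 / 11 = 1.6366
SE* = √1.6366

SE* = 1.279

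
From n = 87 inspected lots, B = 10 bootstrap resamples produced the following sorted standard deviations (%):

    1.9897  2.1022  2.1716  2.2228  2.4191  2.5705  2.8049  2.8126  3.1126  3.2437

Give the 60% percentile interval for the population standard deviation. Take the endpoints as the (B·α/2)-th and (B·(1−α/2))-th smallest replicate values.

(2.1022, 2.8126)

α = 0.40; lower rank = 10 × 0.200 = 2; upper rank = 10 × 0.800 = 8.
The 2nd smallest replicate is 2.1022; the 8th is 2.8126.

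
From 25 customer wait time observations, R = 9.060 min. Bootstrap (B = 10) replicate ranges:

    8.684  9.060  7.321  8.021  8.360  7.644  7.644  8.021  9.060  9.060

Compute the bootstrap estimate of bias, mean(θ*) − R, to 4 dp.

mean(θ*) = (8.684 + 9.060 + 7.321 + 8.021 + 8.360 + 7.644 + 7.644 + 8.021 + 9.060 + 9.060) / 10 = 8.28750
bias = 8.28750 − 9.060

bias = −0.7725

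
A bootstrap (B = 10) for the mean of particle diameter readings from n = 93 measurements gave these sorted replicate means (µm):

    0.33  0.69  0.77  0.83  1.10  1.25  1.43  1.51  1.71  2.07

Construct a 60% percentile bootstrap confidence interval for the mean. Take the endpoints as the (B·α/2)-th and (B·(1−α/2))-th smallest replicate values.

α = 0.40; lower rank = 10 × 0.200 = 2; upper rank = 10 × 0.800 = 8.
The 2nd smallest replicate is 0.69; the 8th is 1.51.

(0.69, 1.51)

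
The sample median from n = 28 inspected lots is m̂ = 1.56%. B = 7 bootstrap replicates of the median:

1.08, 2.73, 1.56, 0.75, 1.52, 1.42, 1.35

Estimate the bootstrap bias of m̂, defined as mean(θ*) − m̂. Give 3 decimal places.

mean(θ*) = (1.08 + 2.73 + 1.56 + 0.75 + 1.52 + 1.42 + 1.35) / 7 = 1.4871
bias = 1.4871 − 1.56

bias = −0.073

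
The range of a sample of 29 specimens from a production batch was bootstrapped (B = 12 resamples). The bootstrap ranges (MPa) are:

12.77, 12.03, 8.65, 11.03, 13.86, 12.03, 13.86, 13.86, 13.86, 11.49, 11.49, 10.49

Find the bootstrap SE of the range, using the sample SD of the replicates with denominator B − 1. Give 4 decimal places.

Bootstrap SE is the standard deviation of the 12 replicate ranges.
Mean of replicates: (12.77 + 12.03 + 8.65 + 11.03 + 13.86 + 12.03 + 13.86 + 13.86 + 13.86 + 11.49 + 11.49 + 10.49) / 12 = 145.42000 / 12 = 12.11833
Sum of squared deviations: (+0.65167)² + (−0.08833)² + (−3.46833)² + (−1.08833)² + (+1.74167)² + (−0.08833)² + (+1.74167)² + (+1.74167)² + (+1.74167)² + (−0.62833)² + (−0.62833)² + (−1.62833)² = 29.22877
Variance = 29.22877 / 11 = 2.65716
SE* = √2.65716

SE* = 1.6301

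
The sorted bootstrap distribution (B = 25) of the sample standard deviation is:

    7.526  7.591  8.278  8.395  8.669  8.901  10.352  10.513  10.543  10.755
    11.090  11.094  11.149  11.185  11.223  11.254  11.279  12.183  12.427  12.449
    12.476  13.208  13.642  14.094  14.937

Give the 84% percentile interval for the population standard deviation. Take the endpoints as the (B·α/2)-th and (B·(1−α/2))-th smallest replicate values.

α = 0.16; lower rank = 25 × 0.080 = 2; upper rank = 25 × 0.920 = 23.
The 2nd smallest replicate is 7.591; the 23rd is 13.642.

(7.591, 13.642)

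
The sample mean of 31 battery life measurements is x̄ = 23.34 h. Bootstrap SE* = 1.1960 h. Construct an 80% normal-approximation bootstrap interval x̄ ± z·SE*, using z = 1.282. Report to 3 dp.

(21.807, 24.873)

Margin = 1.282 × 1.1960 = 1.5333
Interval: 23.34 ± 1.5333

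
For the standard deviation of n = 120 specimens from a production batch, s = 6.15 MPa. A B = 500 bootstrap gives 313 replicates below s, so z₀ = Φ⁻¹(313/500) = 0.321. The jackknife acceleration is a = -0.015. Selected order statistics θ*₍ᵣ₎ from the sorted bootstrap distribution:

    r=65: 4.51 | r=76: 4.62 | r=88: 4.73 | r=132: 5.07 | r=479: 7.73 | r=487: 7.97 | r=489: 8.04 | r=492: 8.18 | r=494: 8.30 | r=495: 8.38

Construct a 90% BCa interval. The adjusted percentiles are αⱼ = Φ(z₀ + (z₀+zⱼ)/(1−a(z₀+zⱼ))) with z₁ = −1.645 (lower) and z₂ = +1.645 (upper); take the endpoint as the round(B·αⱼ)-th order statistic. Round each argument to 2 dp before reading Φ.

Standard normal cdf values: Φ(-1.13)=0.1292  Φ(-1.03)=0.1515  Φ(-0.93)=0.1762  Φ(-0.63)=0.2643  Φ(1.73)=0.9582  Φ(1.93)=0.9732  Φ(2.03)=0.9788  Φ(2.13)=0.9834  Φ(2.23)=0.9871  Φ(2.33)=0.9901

Lower: z₀ + z₁ = 0.321 + (-1.645) = -1.324; 1 − a(z₀+z₁) = 1 − (-0.015)(-1.324) = 0.9801; argument = 0.321 + (-1.324)/0.9801 = -1.0298 → -1.03.
α₁ = Φ(-1.03) = 0.1515; rank = round(500 × 0.1515) = 76; θ*₍76₎ = 4.62.
Upper: z₀ + z₂ = 1.966; 1 − a(z₀+z₂) = 1.0295; argument = 2.2307 → 2.23; α₂ = 0.9871; rank = 494; θ*₍494₎ = 8.30.

(4.62, 8.30)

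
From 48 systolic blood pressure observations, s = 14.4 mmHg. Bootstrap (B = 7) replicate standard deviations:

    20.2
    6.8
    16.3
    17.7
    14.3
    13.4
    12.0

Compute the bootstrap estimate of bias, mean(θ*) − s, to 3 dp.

bias = −0.014

mean(θ*) = (20.2 + 6.8 + 16.3 + 17.7 + 14.3 + 13.4 + 12.0) / 7 = 14.3857
bias = 14.3857 − 14.4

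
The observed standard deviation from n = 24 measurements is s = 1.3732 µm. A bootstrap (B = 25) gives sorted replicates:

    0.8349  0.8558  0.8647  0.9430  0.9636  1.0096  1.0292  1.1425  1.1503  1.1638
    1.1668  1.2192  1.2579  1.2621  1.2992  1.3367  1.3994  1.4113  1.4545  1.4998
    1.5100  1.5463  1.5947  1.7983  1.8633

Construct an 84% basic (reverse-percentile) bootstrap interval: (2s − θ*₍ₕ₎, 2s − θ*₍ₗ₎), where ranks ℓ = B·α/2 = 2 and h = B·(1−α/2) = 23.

Percentile endpoints at ranks 2 and 23: θ*₍2₎ = 0.8558, θ*₍23₎ = 1.5947.
Basic interval reflects these around s:
  lower = 2 × 1.3732 − 1.5947 = 1.1517
  upper = 2 × 1.3732 − 0.8558 = 1.8906

(1.1517, 1.8906)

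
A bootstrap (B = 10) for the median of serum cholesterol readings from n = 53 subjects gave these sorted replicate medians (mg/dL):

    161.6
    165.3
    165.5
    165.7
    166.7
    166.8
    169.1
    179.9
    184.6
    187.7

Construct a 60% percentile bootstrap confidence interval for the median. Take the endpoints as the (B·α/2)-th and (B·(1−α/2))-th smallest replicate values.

(165.3, 179.9)

α = 0.40; lower rank = 10 × 0.200 = 2; upper rank = 10 × 0.800 = 8.
The 2nd smallest replicate is 165.3; the 8th is 179.9.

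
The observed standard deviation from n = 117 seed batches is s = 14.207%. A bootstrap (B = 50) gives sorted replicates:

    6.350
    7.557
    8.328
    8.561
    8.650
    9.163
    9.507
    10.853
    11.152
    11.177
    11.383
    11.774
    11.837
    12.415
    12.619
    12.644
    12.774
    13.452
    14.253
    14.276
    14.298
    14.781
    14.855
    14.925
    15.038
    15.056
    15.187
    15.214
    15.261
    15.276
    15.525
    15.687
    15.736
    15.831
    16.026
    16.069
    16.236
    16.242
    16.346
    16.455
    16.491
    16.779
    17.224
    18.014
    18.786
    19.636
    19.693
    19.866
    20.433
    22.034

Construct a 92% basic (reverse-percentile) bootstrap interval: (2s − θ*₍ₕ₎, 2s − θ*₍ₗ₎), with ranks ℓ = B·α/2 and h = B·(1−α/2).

(8.548, 20.857)

Percentile endpoints at ranks 2 and 48: θ*₍2₎ = 7.557, θ*₍48₎ = 19.866.
Basic interval reflects these around s:
  lower = 2 × 14.207 − 19.866 = 8.548
  upper = 2 × 14.207 − 7.557 = 20.857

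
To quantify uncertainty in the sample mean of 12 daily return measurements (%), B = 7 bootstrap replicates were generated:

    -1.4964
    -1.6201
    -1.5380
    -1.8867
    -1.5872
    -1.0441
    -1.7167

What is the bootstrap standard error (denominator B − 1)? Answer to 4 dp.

SE* = 0.2602

Bootstrap SE is the standard deviation of the 7 replicate means.
Mean of replicates: ((-1.4964) + (-1.6201) + (-1.5380) + (-1.8867) + (-1.5872) + (-1.0441) + (-1.7167)) / 7 = -10.88920 / 7 = -1.55560
Sum of squared deviations: (+0.05920)² + (−0.06450)² + (+0.01760)² + (−0.33110)² + (−0.03160)² + (+0.51150)² + (−0.16110)² = 0.40619
Variance = 0.40619 / 6 = 0.06770
SE* = √0.06770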